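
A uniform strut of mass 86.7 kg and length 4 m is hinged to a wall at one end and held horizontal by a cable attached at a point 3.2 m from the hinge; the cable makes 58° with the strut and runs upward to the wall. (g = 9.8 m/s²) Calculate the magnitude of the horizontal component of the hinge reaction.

H_x ≈ 332 N

Take torques about the hinge: T sin 58° · 3.2 = 86.7×9.8×2 = 1699.3 N·m.
So T = 1699.3 / (0.8480 × 3.2) = 626.19 N.
ΣF_x = 0: H_x = T cos 58° = 331.83 N.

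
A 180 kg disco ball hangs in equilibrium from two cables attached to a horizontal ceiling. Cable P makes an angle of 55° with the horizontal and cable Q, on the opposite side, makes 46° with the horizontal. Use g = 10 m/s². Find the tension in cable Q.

Weight W = 180 × 10 = 1800 N acts straight down.
Horizontal: T_P cos 55° = T_Q cos 46°  →  T_P = 1.211 T_Q.
Vertical: T_P sin 55° + T_Q sin 46° = 1800.
Substituting the horizontal relation into the vertical equation gives 1.711 T_Q = 1800, so T_Q = 1052 N.

T_Q ≈ 1050 N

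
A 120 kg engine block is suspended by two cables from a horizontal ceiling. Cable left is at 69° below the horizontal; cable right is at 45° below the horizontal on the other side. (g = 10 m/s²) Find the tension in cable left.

Weight W = 120 × 10 = 1200 N acts straight down.
Horizontal: T_left cos 69° = T_right cos 45°  →  T_right = 0.5068 T_left.
Vertical: T_left sin 69° + T_right sin 45° = 1200.
Substituting the horizontal relation into the vertical equation gives 1.292 T_left = 1200, so T_left = 928.8 N.

T_left ≈ 929 N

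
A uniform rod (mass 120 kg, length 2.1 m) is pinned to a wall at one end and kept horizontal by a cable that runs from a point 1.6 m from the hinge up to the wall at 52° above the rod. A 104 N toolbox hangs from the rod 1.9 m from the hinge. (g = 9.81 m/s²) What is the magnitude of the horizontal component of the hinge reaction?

H_x ≈ 700 N

Take torques about the hinge: T sin 52° · 1.6 = 120×9.81×1.05 + 104×1.9 = 1433.7 N·m.
So T = 1433.7 / (0.7880 × 1.6) = 1137.1 N.
ΣF_x = 0: H_x = T cos 52° = 700.06 N.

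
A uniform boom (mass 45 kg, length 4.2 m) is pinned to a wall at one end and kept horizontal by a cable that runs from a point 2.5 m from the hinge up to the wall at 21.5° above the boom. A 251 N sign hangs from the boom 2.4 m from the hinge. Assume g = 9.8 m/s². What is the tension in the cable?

T ≈ 1670 N

Take torques about the hinge: T sin 21.5° · 2.5 = 45×9.8×2.1 + 251×2.4 = 1528.5 N·m.
So T = 1528.5 / (0.3665 × 2.5) = 1668.2 N.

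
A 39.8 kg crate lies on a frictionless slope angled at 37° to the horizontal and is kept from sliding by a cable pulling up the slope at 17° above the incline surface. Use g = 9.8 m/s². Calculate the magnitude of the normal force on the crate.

Take axes along and perpendicular to the incline. Weight components: W sin 37° = 234.7 N down-slope, W cos 37° = 311.5 N into the surface.
Along incline: T cos 17° = W sin 37° → T = 245.5 N.
Perpendicular: N = W cos 37° − T sin 17° = 239.7 N.

N ≈ 240 N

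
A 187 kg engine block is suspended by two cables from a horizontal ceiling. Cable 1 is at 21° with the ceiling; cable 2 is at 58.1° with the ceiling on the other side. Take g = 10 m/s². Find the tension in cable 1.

T_1 ≈ 1010 N

Weight W = 187 × 10 = 1870 N acts straight down.
Horizontal: T_1 cos 21° = T_2 cos 58.1°  →  T_2 = 1.767 T_1.
Vertical: T_1 sin 21° + T_2 sin 58.1° = 1870.
Substituting the horizontal relation into the vertical equation gives 1.858 T_1 = 1870, so T_1 = 1006 N.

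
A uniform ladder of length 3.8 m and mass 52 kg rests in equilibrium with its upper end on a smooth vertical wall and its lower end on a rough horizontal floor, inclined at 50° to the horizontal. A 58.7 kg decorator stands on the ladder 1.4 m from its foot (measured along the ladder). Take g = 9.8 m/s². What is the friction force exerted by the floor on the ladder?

Torques about the foot: N_wall · 3.8 sin 50° = 52×9.8×1.9 cos 50° + 58.7×9.8×1.4 cos 50° → N_wall = 391.64 N.
ΣF_x = 0: f_floor = N_wall = 391.64 N.

f ≈ 392 N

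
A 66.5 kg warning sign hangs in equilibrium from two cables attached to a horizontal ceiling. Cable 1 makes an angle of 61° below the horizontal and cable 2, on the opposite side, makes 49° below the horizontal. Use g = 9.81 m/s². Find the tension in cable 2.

Weight W = 66.5 × 9.81 = 652.4 N acts straight down.
Horizontal: T_1 cos 61° = T_2 cos 49°  →  T_1 = 1.353 T_2.
Vertical: T_1 sin 61° + T_2 sin 49° = 652.4.
Substituting the horizontal relation into the vertical equation gives 1.938 T_2 = 652.4, so T_2 = 336.6 N.

T_2 ≈ 337 N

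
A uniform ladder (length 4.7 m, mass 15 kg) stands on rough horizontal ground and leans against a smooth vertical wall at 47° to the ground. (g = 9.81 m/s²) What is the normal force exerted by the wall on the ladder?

N_wall ≈ 68.6 N

Torques about the foot: N_wall · 4.7 sin 47° = 15×9.81×2.35 cos 47° → N_wall = 68.61 N.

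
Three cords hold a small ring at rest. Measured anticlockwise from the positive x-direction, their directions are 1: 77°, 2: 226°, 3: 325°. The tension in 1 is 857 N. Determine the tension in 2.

Resolve: ΣF_x = 857 cos 77° + T_2 cos 226° + T_3 cos 325° = 0.
        ΣF_y = 857 sin 77° + T_2 sin 226° + T_3 sin 325° = 0.
The known terms sum to (192.8, 835) N, so -0.6947 T_2 + 0.8192 T_3 = -192.8 and -0.7193 T_2 − 0.5736 T_3 = -835.
Solving simultaneously: T_2 = 804.5 N, T_3 = 446.9 N.

T_2 ≈ 805 N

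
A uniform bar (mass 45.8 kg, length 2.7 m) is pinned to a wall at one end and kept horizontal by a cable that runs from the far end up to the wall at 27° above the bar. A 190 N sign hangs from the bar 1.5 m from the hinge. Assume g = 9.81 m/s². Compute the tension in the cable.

Take torques about the hinge: T sin 27° · 2.7 = 45.8×9.81×1.35 + 190×1.5 = 891.55 N·m.
So T = 891.55 / (0.4540 × 2.7) = 727.34 N.

T ≈ 727 N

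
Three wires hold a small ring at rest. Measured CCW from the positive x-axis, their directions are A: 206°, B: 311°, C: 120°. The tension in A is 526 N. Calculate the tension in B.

T_B ≈ 2750 N

Resolve: ΣF_x = 526 cos 206° + T_B cos 311° + T_C cos 120° = 0.
        ΣF_y = 526 sin 206° + T_B sin 311° + T_C sin 120° = 0.
The known terms sum to (-472.8, -230.6) N, so 0.6561 T_B − 0.5000 T_C = 472.8 and -0.7547 T_B + 0.8660 T_C = 230.6.
Solving simultaneously: T_B = 2750 N, T_C = 2663 N.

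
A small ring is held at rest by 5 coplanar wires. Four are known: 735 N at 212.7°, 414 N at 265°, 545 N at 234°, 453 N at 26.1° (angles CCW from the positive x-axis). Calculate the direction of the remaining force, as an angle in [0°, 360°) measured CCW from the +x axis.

Sum the known components: ΣF_x = -568.1 N, ΣF_y = -1051 N.
For equilibrium the remaining force must supply (−ΣF_x, −ΣF_y) = (568.1, 1051) N.
Magnitude = √((568.1)² + (1051)²) = 1195 N; direction = atan2(1051, 568.1) = 61.6°.

θ ≈ 61.6°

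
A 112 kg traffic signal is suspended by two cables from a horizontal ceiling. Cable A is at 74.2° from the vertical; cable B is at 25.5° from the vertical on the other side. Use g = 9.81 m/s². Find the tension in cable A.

T_A ≈ 480 N

Angles from the horizontal: cable A is 90° − 74.2° = 15.8°, cable B is 90° − 25.5° = 64.5°.
Weight W = 112 × 9.81 = 1099 N acts straight down.
Horizontal: T_A cos 15.8° = T_B cos 64.5°  →  T_B = 2.235 T_A.
Vertical: T_A sin 15.8° + T_B sin 64.5° = 1099.
Substituting the horizontal relation into the vertical equation gives 2.29 T_A = 1099, so T_A = 479.9 N.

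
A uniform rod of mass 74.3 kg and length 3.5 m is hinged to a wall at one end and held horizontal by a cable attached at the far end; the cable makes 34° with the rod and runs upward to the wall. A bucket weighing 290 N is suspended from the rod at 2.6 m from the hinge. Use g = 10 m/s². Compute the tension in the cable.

Take torques about the hinge: T sin 34° · 3.5 = 74.3×10×1.75 + 290×2.6 = 2054.2 N·m.
So T = 2054.2 / (0.5592 × 3.5) = 1049.6 N.

T ≈ 1050 N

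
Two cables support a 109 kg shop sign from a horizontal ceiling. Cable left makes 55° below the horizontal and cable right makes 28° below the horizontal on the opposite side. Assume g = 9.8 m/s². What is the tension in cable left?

T_left ≈ 950 N

Weight W = 109 × 9.8 = 1068 N acts straight down.
Horizontal: T_left cos 55° = T_right cos 28°  →  T_right = 0.6496 T_left.
Vertical: T_left sin 55° + T_right sin 28° = 1068.
Substituting the horizontal relation into the vertical equation gives 1.124 T_left = 1068, so T_left = 950.2 N.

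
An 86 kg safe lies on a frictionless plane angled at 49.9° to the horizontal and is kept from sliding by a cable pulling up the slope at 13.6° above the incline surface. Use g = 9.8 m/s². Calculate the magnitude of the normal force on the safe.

N ≈ 387 N

Take axes along and perpendicular to the incline. Weight components: W sin 49.9° = 644.7 N down-slope, W cos 49.9° = 542.9 N into the surface.
Along incline: T cos 13.6° = W sin 49.9° → T = 663.3 N.
Perpendicular: N = W cos 49.9° − T sin 13.6° = 386.9 N.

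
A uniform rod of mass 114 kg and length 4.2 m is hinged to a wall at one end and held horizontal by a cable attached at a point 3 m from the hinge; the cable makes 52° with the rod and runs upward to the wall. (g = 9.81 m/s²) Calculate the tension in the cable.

Take torques about the hinge: T sin 52° · 3 = 114×9.81×2.1 = 2348.5 N·m.
So T = 2348.5 / (0.7880 × 3) = 993.44 N.

T ≈ 993 N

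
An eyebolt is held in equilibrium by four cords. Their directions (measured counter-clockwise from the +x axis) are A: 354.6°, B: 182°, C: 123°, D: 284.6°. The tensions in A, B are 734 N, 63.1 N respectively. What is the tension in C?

T_C ≈ 1990 N

Resolve: ΣF_x = 734 cos 354.6° + 63.1 cos 182° + T_C cos 123° + T_D cos 284.6° = 0.
        ΣF_y = 734 sin 354.6° + 63.1 sin 182° + T_C sin 123° + T_D sin 284.6° = 0.
The known terms sum to (667.7, -71.28) N, so -0.5446 T_C + 0.2521 T_D = -667.7 and 0.8387 T_C − 0.9677 T_D = 71.28.
Solving simultaneously: T_C = 1990 N, T_D = 1651 N.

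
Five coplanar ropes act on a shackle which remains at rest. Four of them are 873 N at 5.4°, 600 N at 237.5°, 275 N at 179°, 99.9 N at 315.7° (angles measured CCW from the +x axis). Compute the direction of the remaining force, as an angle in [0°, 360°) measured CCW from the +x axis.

Sum the known components: ΣF_x = 343.3 N, ΣF_y = -488.9 N.
For equilibrium the remaining force must supply (−ΣF_x, −ΣF_y) = (-343.3, 488.9) N.
Magnitude = √((-343.3)² + (488.9)²) = 597.3 N; direction = atan2(488.9, -343.3) = 125.1°.

θ ≈ 125°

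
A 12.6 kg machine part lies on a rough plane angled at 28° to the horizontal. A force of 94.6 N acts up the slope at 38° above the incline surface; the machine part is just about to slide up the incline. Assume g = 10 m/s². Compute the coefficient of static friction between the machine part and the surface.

On the verge of sliding up the incline, friction is at its maximum μN and acts down the slope.
Perpendicular to incline: N = W cos 28° − P sin 38° = 111.3 − 58.24 = 53.01 N.
Along incline: P cos 38° − μN = W sin 28° → μ = −(W sin 28° − P cos 38°) / N = 0.2904.

μ ≈ 0.290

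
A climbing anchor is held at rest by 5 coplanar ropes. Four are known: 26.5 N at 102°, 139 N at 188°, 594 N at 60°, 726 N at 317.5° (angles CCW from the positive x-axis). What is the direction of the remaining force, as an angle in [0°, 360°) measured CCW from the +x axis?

Sum the known components: ΣF_x = 689.1 N, ΣF_y = 30.52 N.
For equilibrium the remaining force must supply (−ΣF_x, −ΣF_y) = (-689.1, -30.52) N.
Magnitude = √((-689.1)² + (-30.52)²) = 689.8 N; direction = atan2(-30.52, -689.1) = 182.5°.

θ ≈ 183°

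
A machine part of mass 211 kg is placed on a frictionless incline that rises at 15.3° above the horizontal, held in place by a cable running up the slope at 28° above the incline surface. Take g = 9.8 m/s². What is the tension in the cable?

Take axes along and perpendicular to the incline. Weight components: W sin 15.3° = 545.6 N down-slope, W cos 15.3° = 1995 N into the surface.
Along incline: T cos 28° = W sin 15.3° → T = 618 N.
Perpendicular: N = W cos 15.3° − T sin 28° = 1704 N.

T ≈ 618 N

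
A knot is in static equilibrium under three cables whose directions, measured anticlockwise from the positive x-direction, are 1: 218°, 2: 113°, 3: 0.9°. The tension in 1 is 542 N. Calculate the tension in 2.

T_2 ≈ 353 N

Resolve: ΣF_x = 542 cos 218° + T_2 cos 113° + T_3 cos 0.9° = 0.
        ΣF_y = 542 sin 218° + T_2 sin 113° + T_3 sin 0.9° = 0.
The known terms sum to (-427.1, -333.7) N, so -0.3907 T_2 + 0.9999 T_3 = 427.1 and 0.9205 T_2 + 0.0157 T_3 = 333.7.
Solving simultaneously: T_2 = 352.9 N, T_3 = 565 N.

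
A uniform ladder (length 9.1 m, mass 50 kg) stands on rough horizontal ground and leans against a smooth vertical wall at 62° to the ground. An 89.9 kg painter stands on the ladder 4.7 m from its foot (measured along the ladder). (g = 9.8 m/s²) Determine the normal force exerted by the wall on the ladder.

Torques about the foot: N_wall · 9.1 sin 62° = 50×9.8×4.55 cos 62° + 89.9×9.8×4.7 cos 62° → N_wall = 372.21 N.

N_wall ≈ 372 N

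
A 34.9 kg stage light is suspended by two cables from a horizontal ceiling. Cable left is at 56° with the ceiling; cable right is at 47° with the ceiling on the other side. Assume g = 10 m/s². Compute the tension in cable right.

Weight W = 34.9 × 10 = 349 N acts straight down.
Horizontal: T_left cos 56° = T_right cos 47°  →  T_left = 1.22 T_right.
Vertical: T_left sin 56° + T_right sin 47° = 349.
Substituting the horizontal relation into the vertical equation gives 1.742 T_right = 349, so T_right = 200.3 N.

T_right ≈ 200 N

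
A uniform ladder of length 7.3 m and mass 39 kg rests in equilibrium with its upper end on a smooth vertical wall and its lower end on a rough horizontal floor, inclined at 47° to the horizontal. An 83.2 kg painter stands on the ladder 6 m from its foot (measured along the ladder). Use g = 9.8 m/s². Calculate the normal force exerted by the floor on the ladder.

ΣF_y = 0: N_floor = 39×9.8 + 83.2×9.8 = 1197.6 N.

N_floor ≈ 1200 N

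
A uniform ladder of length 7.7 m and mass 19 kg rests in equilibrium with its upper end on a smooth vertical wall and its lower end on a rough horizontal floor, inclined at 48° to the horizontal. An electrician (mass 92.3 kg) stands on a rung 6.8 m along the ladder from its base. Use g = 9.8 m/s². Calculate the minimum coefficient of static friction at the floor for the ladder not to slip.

μ_min ≈ 0.736

ΣF_y = 0: N_floor = 19×9.8 + 92.3×9.8 = 1090.7 N.
Torques about the foot: N_wall · 7.7 sin 48° = 19×9.8×3.85 cos 48° + 92.3×9.8×6.8 cos 48° → N_wall = 803.08 N.
ΣF_x = 0: f_floor = N_wall = 803.08 N.
μ_min = f_floor / N_floor = 803.08 / 1090.7 = 0.7363.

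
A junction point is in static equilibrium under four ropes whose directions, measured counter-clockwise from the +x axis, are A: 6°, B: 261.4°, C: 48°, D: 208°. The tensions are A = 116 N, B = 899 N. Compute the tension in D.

T_D ≈ 1670 N

Resolve: ΣF_x = 116 cos 6° + 899 cos 261.4° + T_C cos 48° + T_D cos 208° = 0.
        ΣF_y = 116 sin 6° + 899 sin 261.4° + T_C sin 48° + T_D sin 208° = 0.
The known terms sum to (-19.07, -876.8) N, so 0.6691 T_C − 0.8829 T_D = 19.07 and 0.7431 T_C − 0.4695 T_D = 876.8.
Solving simultaneously: T_C = 2237 N, T_D = 1674 N.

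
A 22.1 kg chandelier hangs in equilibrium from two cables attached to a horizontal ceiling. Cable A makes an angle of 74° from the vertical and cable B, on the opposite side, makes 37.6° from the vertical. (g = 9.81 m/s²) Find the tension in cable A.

T_A ≈ 142 N

Angles from the horizontal: cable A is 90° − 74° = 16°, cable B is 90° − 37.6° = 52.4°.
Weight W = 22.1 × 9.81 = 216.8 N acts straight down.
Horizontal: T_A cos 16° = T_B cos 52.4°  →  T_B = 1.575 T_A.
Vertical: T_A sin 16° + T_B sin 52.4° = 216.8.
Substituting the horizontal relation into the vertical equation gives 1.524 T_A = 216.8, so T_A = 142.3 N.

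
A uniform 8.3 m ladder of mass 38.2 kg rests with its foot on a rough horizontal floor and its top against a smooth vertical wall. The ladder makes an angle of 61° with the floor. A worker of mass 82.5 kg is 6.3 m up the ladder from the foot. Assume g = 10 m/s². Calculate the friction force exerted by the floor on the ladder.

Torques about the foot: N_wall · 8.3 sin 61° = 38.2×10×4.15 cos 61° + 82.5×10×6.3 cos 61° → N_wall = 452.98 N.
ΣF_x = 0: f_floor = N_wall = 452.98 N.

f ≈ 453 N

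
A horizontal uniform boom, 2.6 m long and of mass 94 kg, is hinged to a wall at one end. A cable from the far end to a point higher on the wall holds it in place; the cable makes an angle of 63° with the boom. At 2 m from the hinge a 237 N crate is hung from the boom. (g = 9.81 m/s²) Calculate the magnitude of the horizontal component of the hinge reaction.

H_x ≈ 328 N

Take torques about the hinge: T sin 63° · 2.6 = 94×9.81×1.3 + 237×2 = 1672.8 N·m.
So T = 1672.8 / (0.8910 × 2.6) = 722.08 N.
ΣF_x = 0: H_x = T cos 63° = 327.82 N.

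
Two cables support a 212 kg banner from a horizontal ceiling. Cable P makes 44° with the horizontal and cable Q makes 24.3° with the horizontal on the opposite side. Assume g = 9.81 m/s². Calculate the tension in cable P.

Weight W = 212 × 9.81 = 2080 N acts straight down.
Horizontal: T_P cos 44° = T_Q cos 24.3°  →  T_Q = 0.7893 T_P.
Vertical: T_P sin 44° + T_Q sin 24.3° = 2080.
Substituting the horizontal relation into the vertical equation gives 1.019 T_P = 2080, so T_P = 2040 N.

T_P ≈ 2040 N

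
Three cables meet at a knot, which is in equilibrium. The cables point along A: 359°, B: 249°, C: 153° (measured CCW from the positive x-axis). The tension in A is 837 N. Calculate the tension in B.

T_B ≈ 369 N

Resolve: ΣF_x = 837 cos 359° + T_B cos 249° + T_C cos 153° = 0.
        ΣF_y = 837 sin 359° + T_B sin 249° + T_C sin 153° = 0.
The known terms sum to (836.9, -14.61) N, so -0.3584 T_B − 0.8910 T_C = -836.9 and -0.9336 T_B + 0.4540 T_C = 14.61.
Solving simultaneously: T_B = 368.9 N, T_C = 790.9 N.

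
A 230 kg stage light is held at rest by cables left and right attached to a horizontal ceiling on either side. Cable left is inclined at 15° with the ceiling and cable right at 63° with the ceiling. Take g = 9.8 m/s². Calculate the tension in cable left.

T_left ≈ 1050 N

Weight W = 230 × 9.8 = 2254 N acts straight down.
Horizontal: T_left cos 15° = T_right cos 63°  →  T_right = 2.128 T_left.
Vertical: T_left sin 15° + T_right sin 63° = 2254.
Substituting the horizontal relation into the vertical equation gives 2.155 T_left = 2254, so T_left = 1046 N.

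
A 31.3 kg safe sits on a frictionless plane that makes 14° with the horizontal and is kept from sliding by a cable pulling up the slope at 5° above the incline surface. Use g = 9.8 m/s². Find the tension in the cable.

T ≈ 74.5 N

Take axes along and perpendicular to the incline. Weight components: W sin 14° = 74.21 N down-slope, W cos 14° = 297.6 N into the surface.
Along incline: T cos 5° = W sin 14° → T = 74.49 N.
Perpendicular: N = W cos 14° − T sin 5° = 291.1 N.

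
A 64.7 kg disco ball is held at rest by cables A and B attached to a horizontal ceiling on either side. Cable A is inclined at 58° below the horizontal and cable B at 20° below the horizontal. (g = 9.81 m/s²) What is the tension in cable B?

Weight W = 64.7 × 9.81 = 634.7 N acts straight down.
Horizontal: T_A cos 58° = T_B cos 20°  →  T_A = 1.773 T_B.
Vertical: T_A sin 58° + T_B sin 20° = 634.7.
Substituting the horizontal relation into the vertical equation gives 1.846 T_B = 634.7, so T_B = 343.9 N.

T_B ≈ 344 N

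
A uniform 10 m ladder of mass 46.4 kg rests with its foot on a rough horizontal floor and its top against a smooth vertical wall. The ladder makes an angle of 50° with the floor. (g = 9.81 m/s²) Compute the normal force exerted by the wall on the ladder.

N_wall ≈ 191 N

Torques about the foot: N_wall · 10 sin 50° = 46.4×9.81×5 cos 50° → N_wall = 190.97 N.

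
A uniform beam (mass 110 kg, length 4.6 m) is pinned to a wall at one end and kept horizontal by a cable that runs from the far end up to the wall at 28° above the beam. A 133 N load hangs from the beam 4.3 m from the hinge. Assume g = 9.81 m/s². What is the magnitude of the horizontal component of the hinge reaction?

Take torques about the hinge: T sin 28° · 4.6 = 110×9.81×2.3 + 133×4.3 = 3053.8 N·m.
So T = 3053.8 / (0.4695 × 4.6) = 1414.1 N.
ΣF_x = 0: H_x = T cos 28° = 1248.6 N.

H_x ≈ 1250 N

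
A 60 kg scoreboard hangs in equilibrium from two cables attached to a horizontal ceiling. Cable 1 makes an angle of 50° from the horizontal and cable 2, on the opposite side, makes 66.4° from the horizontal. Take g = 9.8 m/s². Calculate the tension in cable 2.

T_2 ≈ 422 N

Weight W = 60 × 9.8 = 588 N acts straight down.
Horizontal: T_1 cos 50° = T_2 cos 66.4°  →  T_1 = 0.6228 T_2.
Vertical: T_1 sin 50° + T_2 sin 66.4° = 588.
Substituting the horizontal relation into the vertical equation gives 1.393 T_2 = 588, so T_2 = 422 N.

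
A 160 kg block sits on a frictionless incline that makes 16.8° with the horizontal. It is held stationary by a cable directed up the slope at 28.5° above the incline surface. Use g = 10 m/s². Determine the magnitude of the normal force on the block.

Take axes along and perpendicular to the incline. Weight components: W sin 16.8° = 462.5 N down-slope, W cos 16.8° = 1532 N into the surface.
Along incline: T cos 28.5° = W sin 16.8° → T = 526.2 N.
Perpendicular: N = W cos 16.8° − T sin 28.5° = 1281 N.

N ≈ 1280 N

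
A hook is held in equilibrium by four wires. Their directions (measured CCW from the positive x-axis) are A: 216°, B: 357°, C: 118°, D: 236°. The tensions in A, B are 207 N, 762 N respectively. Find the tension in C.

T_C ≈ 660 N

Resolve: ΣF_x = 207 cos 216° + 762 cos 357° + T_C cos 118° + T_D cos 236° = 0.
        ΣF_y = 207 sin 216° + 762 sin 357° + T_C sin 118° + T_D sin 236° = 0.
The known terms sum to (593.5, -161.6) N, so -0.4695 T_C − 0.5592 T_D = -593.5 and 0.8829 T_C − 0.8290 T_D = 161.6.
Solving simultaneously: T_C = 659.6 N, T_D = 507.6 N.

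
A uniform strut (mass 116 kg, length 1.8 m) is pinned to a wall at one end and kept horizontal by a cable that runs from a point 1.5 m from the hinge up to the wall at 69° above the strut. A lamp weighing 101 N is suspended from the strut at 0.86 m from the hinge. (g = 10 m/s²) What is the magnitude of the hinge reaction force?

|H| ≈ 584 N

Take torques about the hinge: T sin 69° · 1.5 = 116×10×0.9 + 101×0.86 = 1130.9 N·m.
So T = 1130.9 / (0.9336 × 1.5) = 807.54 N.
ΣF_x = 0: H_x = T cos 69° = 289.4 N.
ΣF_y = 0: H_y = (116×10 + 101) − T sin 69° = 1261 − 753.91 = 507.09 N.
|H| = √(H_x² + H_y²) = √((289.4)² + (507.09)²) = 583.86 N.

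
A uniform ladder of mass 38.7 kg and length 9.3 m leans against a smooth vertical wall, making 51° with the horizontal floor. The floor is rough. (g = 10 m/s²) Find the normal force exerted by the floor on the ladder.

ΣF_y = 0: N_floor = 38.7×10 = 387 N.

N_floor ≈ 387 N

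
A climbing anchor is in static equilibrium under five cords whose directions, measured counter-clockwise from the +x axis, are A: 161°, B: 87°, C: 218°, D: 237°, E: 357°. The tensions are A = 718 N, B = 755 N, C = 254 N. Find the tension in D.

Resolve: ΣF_x = 718 cos 161° + 755 cos 87° + 254 cos 218° + T_D cos 237° + T_E cos 357° = 0.
        ΣF_y = 718 sin 161° + 755 sin 87° + 254 sin 218° + T_D sin 237° + T_E sin 357° = 0.
The known terms sum to (-839.5, 831.3) N, so -0.5446 T_D + 0.9986 T_E = 839.5 and -0.8387 T_D − 0.0523 T_E = -831.3.
Solving simultaneously: T_D = 907.9 N, T_E = 1336 N.

T_D ≈ 908 N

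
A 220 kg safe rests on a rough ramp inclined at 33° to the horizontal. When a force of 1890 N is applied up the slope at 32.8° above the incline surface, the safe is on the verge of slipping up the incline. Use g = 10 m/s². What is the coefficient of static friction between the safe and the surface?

On the verge of sliding up the incline, friction is at its maximum μN and acts down the slope.
Perpendicular to incline: N = W cos 33° − P sin 32.8° = 1845 − 1024 = 821.2 N.
Along incline: P cos 32.8° − μN = W sin 33° → μ = −(W sin 33° − P cos 32.8°) / N = 0.4755.

μ ≈ 0.475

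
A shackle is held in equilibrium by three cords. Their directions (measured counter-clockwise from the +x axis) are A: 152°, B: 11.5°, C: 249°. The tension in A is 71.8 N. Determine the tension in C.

T_C ≈ 54.2 N

Resolve: ΣF_x = 71.8 cos 152° + T_B cos 11.5° + T_C cos 249° = 0.
        ΣF_y = 71.8 sin 152° + T_B sin 11.5° + T_C sin 249° = 0.
The known terms sum to (-63.4, 33.71) N, so 0.9799 T_B − 0.3584 T_C = 63.4 and 0.1994 T_B − 0.9336 T_C = -33.71.
Solving simultaneously: T_B = 84.50 N, T_C = 54.15 N.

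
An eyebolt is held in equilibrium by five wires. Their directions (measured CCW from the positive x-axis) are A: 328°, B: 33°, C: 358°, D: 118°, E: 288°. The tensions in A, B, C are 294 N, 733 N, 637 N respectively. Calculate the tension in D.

Resolve: ΣF_x = 294 cos 328° + 733 cos 33° + 637 cos 358° + T_D cos 118° + T_E cos 288° = 0.
        ΣF_y = 294 sin 328° + 733 sin 33° + 637 sin 358° + T_D sin 118° + T_E sin 288° = 0.
The known terms sum to (1501, 221.2) N, so -0.4695 T_D + 0.3090 T_E = -1501 and 0.8829 T_D − 0.9511 T_E = -221.2.
Solving simultaneously: T_D = 8613 N, T_E = 8229 N.

T_D ≈ 8610 N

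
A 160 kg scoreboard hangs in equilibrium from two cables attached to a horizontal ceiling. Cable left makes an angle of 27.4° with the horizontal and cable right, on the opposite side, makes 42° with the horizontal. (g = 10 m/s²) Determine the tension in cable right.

T_right ≈ 1520 N

Weight W = 160 × 10 = 1600 N acts straight down.
Horizontal: T_left cos 27.4° = T_right cos 42°  →  T_left = 0.837 T_right.
Vertical: T_left sin 27.4° + T_right sin 42° = 1600.
Substituting the horizontal relation into the vertical equation gives 1.054 T_right = 1600, so T_right = 1518 N.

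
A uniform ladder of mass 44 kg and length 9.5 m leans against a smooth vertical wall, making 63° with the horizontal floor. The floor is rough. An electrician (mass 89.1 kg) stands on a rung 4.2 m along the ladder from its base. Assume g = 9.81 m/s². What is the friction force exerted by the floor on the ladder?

f ≈ 307 N

Torques about the foot: N_wall · 9.5 sin 63° = 44×9.81×4.75 cos 63° + 89.1×9.81×4.2 cos 63° → N_wall = 306.86 N.
ΣF_x = 0: f_floor = N_wall = 306.86 N.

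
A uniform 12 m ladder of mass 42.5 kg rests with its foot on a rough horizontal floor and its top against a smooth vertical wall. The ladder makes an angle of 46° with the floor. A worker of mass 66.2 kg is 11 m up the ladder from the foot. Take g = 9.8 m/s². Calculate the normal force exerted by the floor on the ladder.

N_floor ≈ 1070 N

ΣF_y = 0: N_floor = 42.5×9.8 + 66.2×9.8 = 1065.3 N.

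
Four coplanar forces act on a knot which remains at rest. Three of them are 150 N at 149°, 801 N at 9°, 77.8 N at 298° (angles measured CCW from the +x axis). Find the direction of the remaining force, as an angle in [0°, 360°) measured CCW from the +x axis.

Sum the known components: ΣF_x = 699.1 N, ΣF_y = 133.9 N.
For equilibrium the remaining force must supply (−ΣF_x, −ΣF_y) = (-699.1, -133.9) N.
Magnitude = √((-699.1)² + (-133.9)²) = 711.8 N; direction = atan2(-133.9, -699.1) = 190.8°.

θ ≈ 191°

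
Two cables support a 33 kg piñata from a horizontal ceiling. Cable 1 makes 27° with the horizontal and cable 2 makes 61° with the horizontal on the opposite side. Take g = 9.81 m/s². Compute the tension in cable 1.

T_1 ≈ 157 N

Weight W = 33 × 9.81 = 323.7 N acts straight down.
Horizontal: T_1 cos 27° = T_2 cos 61°  →  T_2 = 1.838 T_1.
Vertical: T_1 sin 27° + T_2 sin 61° = 323.7.
Substituting the horizontal relation into the vertical equation gives 2.061 T_1 = 323.7, so T_1 = 157 N.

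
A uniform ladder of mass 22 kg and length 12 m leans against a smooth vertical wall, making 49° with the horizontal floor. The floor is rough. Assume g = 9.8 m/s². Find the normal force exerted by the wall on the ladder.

Torques about the foot: N_wall · 12 sin 49° = 22×9.8×6 cos 49° → N_wall = 93.709 N.

N_wall ≈ 93.7 N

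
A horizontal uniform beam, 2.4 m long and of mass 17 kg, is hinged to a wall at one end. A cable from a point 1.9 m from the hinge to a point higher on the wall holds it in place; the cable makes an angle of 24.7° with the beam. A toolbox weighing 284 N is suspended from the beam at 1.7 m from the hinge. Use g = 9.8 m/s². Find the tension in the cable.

T ≈ 860 N

Take torques about the hinge: T sin 24.7° · 1.9 = 17×9.8×1.2 + 284×1.7 = 682.72 N·m.
So T = 682.72 / (0.4179 × 1.9) = 859.91 N.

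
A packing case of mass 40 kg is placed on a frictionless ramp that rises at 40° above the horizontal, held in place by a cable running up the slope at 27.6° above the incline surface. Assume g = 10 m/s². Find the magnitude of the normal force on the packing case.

Take axes along and perpendicular to the incline. Weight components: W sin 40° = 257.1 N down-slope, W cos 40° = 306.4 N into the surface.
Along incline: T cos 27.6° = W sin 40° → T = 290.1 N.
Perpendicular: N = W cos 40° − T sin 27.6° = 172 N.

N ≈ 172 N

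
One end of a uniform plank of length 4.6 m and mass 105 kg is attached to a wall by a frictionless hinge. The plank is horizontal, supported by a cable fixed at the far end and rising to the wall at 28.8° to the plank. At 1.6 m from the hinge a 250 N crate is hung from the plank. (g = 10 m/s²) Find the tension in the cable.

T ≈ 1270 N

Take torques about the hinge: T sin 28.8° · 4.6 = 105×10×2.3 + 250×1.6 = 2815 N·m.
So T = 2815 / (0.4818 × 4.6) = 1270.3 N.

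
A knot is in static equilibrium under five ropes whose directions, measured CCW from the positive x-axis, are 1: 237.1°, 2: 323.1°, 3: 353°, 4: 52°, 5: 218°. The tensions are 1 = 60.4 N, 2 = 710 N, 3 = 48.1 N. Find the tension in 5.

Resolve: ΣF_x = 60.4 cos 237.1° + 710 cos 323.1° + 48.1 cos 353° + T_4 cos 52° + T_5 cos 218° = 0.
        ΣF_y = 60.4 sin 237.1° + 710 sin 323.1° + 48.1 sin 353° + T_4 sin 52° + T_5 sin 218° = 0.
The known terms sum to (582.7, -482.9) N, so 0.6157 T_4 − 0.7880 T_5 = -582.7 and 0.7880 T_4 − 0.6157 T_5 = 482.9.
Solving simultaneously: T_4 = 3056 N, T_5 = 3127 N.

T_5 ≈ 3130 N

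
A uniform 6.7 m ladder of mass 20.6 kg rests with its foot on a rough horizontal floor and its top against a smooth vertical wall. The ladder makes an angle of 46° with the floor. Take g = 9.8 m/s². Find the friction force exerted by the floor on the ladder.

f ≈ 97.5 N

Torques about the foot: N_wall · 6.7 sin 46° = 20.6×9.8×3.35 cos 46° → N_wall = 97.477 N.
ΣF_x = 0: f_floor = N_wall = 97.477 N.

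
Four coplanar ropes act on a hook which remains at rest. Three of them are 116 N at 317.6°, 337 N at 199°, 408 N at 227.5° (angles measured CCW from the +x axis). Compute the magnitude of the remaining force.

Sum the known components: ΣF_x = -508.6 N, ΣF_y = -488.7 N.
For equilibrium the remaining force must supply (−ΣF_x, −ΣF_y) = (508.6, 488.7) N.
Magnitude = √((508.6)² + (488.7)²) = 705.4 N; direction = atan2(488.7, 508.6) = 43.9°.

F ≈ 705 N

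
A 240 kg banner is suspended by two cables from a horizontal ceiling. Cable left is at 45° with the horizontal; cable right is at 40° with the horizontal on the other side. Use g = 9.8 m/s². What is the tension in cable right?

Weight W = 240 × 9.8 = 2352 N acts straight down.
Horizontal: T_left cos 45° = T_right cos 40°  →  T_left = 1.083 T_right.
Vertical: T_left sin 45° + T_right sin 40° = 2352.
Substituting the horizontal relation into the vertical equation gives 1.409 T_right = 2352, so T_right = 1669 N.

T_right ≈ 1670 N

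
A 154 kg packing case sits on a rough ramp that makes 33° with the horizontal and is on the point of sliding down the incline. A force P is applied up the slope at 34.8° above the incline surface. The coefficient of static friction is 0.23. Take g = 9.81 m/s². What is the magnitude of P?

P ≈ 770 N

On the verge of sliding down the incline, friction equals μN and acts up the slope.
Perpendicular: N + P sin 34.8° = W cos 33° = 1267 N.
Along incline: P cos 34.8° + μN = W sin 33° with W sin 33° = 822.8 N.
Solving the pair for P and N: P = 770.3 N, N = 827.4 N (and f = μN = 190.3 N).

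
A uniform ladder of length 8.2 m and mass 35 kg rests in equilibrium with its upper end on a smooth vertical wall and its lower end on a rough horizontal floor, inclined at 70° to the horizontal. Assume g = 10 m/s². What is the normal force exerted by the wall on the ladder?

N_wall ≈ 63.7 N

Torques about the foot: N_wall · 8.2 sin 70° = 35×10×4.1 cos 70° → N_wall = 63.695 N.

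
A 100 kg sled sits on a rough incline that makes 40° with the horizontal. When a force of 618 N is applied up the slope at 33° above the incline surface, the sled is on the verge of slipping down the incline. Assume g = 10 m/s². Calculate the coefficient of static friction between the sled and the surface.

On the verge of sliding down the incline, friction is at its maximum μN and acts up the slope.
Perpendicular to incline: N = W cos 40° − P sin 33° = 766 − 336.6 = 429.5 N.
Along incline: P cos 33° + μN = W sin 40° → μ = (W sin 40° − P cos 33°) / N = 0.2899.

μ ≈ 0.290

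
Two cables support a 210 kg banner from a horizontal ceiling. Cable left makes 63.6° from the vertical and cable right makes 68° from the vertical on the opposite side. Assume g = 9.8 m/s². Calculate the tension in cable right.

Angles from the horizontal: cable left is 90° − 63.6° = 26.4°, cable right is 90° − 68° = 22°.
Weight W = 210 × 9.8 = 2058 N acts straight down.
Horizontal: T_left cos 26.4° = T_right cos 22°  →  T_left = 1.035 T_right.
Vertical: T_left sin 26.4° + T_right sin 22° = 2058.
Substituting the horizontal relation into the vertical equation gives 0.8349 T_right = 2058, so T_right = 2465 N.

T_right ≈ 2470 N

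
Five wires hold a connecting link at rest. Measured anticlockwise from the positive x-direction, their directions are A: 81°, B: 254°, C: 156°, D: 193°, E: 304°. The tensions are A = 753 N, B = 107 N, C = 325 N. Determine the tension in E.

Resolve: ΣF_x = 753 cos 81° + 107 cos 254° + 325 cos 156° + T_D cos 193° + T_E cos 304° = 0.
        ΣF_y = 753 sin 81° + 107 sin 254° + 325 sin 156° + T_D sin 193° + T_E sin 304° = 0.
The known terms sum to (-208.6, 773.1) N, so -0.9744 T_D + 0.5592 T_E = 208.6 and -0.2250 T_D − 0.8290 T_E = -773.1.
Solving simultaneously: T_D = 277.8 N, T_E = 857.1 N.

T_E ≈ 857 N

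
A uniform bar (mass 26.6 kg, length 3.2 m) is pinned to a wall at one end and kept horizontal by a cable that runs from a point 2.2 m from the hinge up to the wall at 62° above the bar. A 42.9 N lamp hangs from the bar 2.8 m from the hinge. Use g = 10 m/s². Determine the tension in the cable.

Take torques about the hinge: T sin 62° · 2.2 = 26.6×10×1.6 + 42.9×2.8 = 545.72 N·m.
So T = 545.72 / (0.8829 × 2.2) = 280.94 N.

T ≈ 281 N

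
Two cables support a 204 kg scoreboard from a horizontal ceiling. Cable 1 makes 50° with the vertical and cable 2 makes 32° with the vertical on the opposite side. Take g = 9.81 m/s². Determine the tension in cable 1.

T_1 ≈ 1070 N

Angles from the horizontal: cable 1 is 90° − 50° = 40°, cable 2 is 90° − 32° = 58°.
Weight W = 204 × 9.81 = 2001 N acts straight down.
Horizontal: T_1 cos 40° = T_2 cos 58°  →  T_2 = 1.446 T_1.
Vertical: T_1 sin 40° + T_2 sin 58° = 2001.
Substituting the horizontal relation into the vertical equation gives 1.869 T_1 = 2001, so T_1 = 1071 N.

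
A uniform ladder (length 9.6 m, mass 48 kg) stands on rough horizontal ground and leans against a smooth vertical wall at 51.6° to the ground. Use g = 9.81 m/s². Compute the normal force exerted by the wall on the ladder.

Torques about the foot: N_wall · 9.6 sin 51.6° = 48×9.81×4.8 cos 51.6° → N_wall = 186.61 N.

N_wall ≈ 187 N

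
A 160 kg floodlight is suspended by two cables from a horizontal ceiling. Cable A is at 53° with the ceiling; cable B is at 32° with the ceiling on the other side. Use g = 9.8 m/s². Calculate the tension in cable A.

Weight W = 160 × 9.8 = 1568 N acts straight down.
Horizontal: T_A cos 53° = T_B cos 32°  →  T_B = 0.7096 T_A.
Vertical: T_A sin 53° + T_B sin 32° = 1568.
Substituting the horizontal relation into the vertical equation gives 1.175 T_A = 1568, so T_A = 1335 N.

T_A ≈ 1330 N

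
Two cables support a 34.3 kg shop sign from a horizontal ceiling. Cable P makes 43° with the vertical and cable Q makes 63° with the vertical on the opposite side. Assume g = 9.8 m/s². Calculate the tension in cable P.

Angles from the horizontal: cable P is 90° − 43° = 47°, cable Q is 90° − 63° = 27°.
Weight W = 34.3 × 9.8 = 336.1 N acts straight down.
Horizontal: T_P cos 47° = T_Q cos 27°  →  T_Q = 0.7654 T_P.
Vertical: T_P sin 47° + T_Q sin 27° = 336.1.
Substituting the horizontal relation into the vertical equation gives 1.079 T_P = 336.1, so T_P = 311.6 N.

T_P ≈ 312 N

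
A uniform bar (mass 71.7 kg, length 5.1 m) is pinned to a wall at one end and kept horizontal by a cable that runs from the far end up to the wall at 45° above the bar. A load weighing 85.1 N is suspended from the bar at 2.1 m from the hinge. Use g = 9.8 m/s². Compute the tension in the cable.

Take torques about the hinge: T sin 45° · 5.1 = 71.7×9.8×2.55 + 85.1×2.1 = 1970.5 N·m.
So T = 1970.5 / (0.7071 × 5.1) = 546.41 N.

T ≈ 546 N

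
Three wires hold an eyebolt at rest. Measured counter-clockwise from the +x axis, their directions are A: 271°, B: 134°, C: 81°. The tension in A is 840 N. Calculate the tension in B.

T_B ≈ 183 N

Resolve: ΣF_x = 840 cos 271° + T_B cos 134° + T_C cos 81° = 0.
        ΣF_y = 840 sin 271° + T_B sin 134° + T_C sin 81° = 0.
The known terms sum to (14.66, -839.9) N, so -0.6947 T_B + 0.1564 T_C = -14.66 and 0.7193 T_B + 0.9877 T_C = 839.9.
Solving simultaneously: T_B = 182.6 N, T_C = 717.3 N.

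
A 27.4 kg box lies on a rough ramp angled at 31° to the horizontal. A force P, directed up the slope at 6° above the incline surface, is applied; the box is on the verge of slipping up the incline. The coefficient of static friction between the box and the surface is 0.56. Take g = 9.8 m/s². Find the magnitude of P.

On the verge of sliding up the incline, friction equals μN and acts down the slope.
Perpendicular: N + P sin 6° = W cos 31° = 230.2 N.
Along incline: P cos 6° = W sin 31° + μN  with W sin 31° = 138.3 N.
Solving the pair for P and N: P = 253.7 N, N = 203.6 N (and f = μN = 114 N).

P ≈ 254 N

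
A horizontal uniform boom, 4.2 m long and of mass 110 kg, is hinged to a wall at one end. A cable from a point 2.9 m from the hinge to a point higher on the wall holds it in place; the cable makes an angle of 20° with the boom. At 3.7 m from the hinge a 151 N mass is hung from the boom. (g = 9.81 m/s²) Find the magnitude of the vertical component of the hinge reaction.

Take torques about the hinge: T sin 20° · 2.9 = 110×9.81×2.1 + 151×3.7 = 2824.8 N·m.
So T = 2824.8 / (0.3420 × 2.9) = 2848 N.
ΣF_y = 0: H_y = (110×9.81 + 151) − T sin 20° = 1230.1 − 974.07 = 256.03 N.

|H_y| ≈ 256 N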